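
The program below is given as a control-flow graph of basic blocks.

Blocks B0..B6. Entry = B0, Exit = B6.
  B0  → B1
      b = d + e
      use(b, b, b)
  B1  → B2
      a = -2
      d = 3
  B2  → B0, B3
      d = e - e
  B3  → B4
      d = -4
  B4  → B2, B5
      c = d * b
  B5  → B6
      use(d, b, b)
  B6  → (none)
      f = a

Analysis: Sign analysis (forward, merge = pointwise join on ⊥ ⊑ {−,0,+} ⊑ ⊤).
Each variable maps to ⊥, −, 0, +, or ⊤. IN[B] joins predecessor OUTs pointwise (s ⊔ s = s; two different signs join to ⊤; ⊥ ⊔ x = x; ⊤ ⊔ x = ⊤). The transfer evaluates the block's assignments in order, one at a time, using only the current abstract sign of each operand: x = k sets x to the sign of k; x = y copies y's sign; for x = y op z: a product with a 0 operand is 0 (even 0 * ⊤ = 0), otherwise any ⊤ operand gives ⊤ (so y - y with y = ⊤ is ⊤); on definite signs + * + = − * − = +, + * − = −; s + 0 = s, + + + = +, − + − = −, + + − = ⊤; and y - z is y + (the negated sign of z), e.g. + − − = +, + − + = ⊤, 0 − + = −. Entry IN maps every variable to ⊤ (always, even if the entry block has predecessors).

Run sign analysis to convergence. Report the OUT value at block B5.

Per-block solution:
  B0: | IN=(all ⊤) | OUT=(all ⊤)
  B1: | IN=(all ⊤) | OUT={a:-, d:+; rest ⊤}
  B2: | IN={a:-; rest ⊤} | OUT={a:-; rest ⊤}
  B3: | IN={a:-; rest ⊤} | OUT={a:-, d:-; rest ⊤}
  B4: | IN={a:-, d:-; rest ⊤} | OUT={a:-, d:-; rest ⊤}
  B5: | IN={a:-, d:-; rest ⊤} | OUT={a:-, d:-; rest ⊤}
  B6: | IN={a:-, d:-; rest ⊤} | OUT={a:-, d:-, f:-; rest ⊤}

Merge at B5: IN[B5] = OUT[B4] = {a: -, b: ⊤, c: ⊤, d: -, e: ⊤, f: ⊤}
Applying B5's transfer function to that IN value gives OUT[B5] (row B5 above).

Answer: {a: -, b: ⊤, c: ⊤, d: -, e: ⊤, f: ⊤}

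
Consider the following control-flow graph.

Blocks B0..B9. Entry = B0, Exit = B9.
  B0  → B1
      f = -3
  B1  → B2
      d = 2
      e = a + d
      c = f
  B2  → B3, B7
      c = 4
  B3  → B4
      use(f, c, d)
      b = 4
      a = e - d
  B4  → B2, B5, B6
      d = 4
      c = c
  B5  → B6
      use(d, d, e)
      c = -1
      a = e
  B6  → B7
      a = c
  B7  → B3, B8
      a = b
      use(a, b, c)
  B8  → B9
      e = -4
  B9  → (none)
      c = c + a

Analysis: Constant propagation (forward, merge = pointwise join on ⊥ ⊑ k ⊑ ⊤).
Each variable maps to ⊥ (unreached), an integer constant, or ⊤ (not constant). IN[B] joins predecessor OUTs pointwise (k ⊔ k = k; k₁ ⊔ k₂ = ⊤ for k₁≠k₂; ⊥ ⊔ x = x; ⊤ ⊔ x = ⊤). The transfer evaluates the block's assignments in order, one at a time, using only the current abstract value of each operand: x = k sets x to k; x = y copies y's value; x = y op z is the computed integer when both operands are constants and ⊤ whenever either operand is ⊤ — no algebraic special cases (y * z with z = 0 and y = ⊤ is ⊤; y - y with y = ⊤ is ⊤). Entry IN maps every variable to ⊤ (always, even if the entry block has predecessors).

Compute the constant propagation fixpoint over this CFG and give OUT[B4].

Answer: {a: ⊤, b: 4, c: ⊤, d: 4, e: ⊤, f: -3}

Trace:
Converged values:
  B0:  IN=(all ⊤)  OUT={f:-3; rest ⊤}
  B1:  IN={f:-3; rest ⊤}  OUT={c:-3, d:2, f:-3; rest ⊤}
  B2:  IN={f:-3; rest ⊤}  OUT={c:4, f:-3; rest ⊤}
  B3:  IN={f:-3; rest ⊤}  OUT={b:4, f:-3; rest ⊤}
  B4:  IN={b:4, f:-3; rest ⊤}  OUT={b:4, d:4, f:-3; rest ⊤}
  B5:  IN={b:4, d:4, f:-3; rest ⊤}  OUT={b:4, c:-1, d:4, f:-3; rest ⊤}
  B6:  IN={b:4, d:4, f:-3; rest ⊤}  OUT={b:4, d:4, f:-3; rest ⊤}
  B7:  IN={f:-3; rest ⊤}  OUT={f:-3; rest ⊤}
  B8:  IN={f:-3; rest ⊤}  OUT={e:-4, f:-3; rest ⊤}
  B9:  IN={e:-4, f:-3; rest ⊤}  OUT={e:-4, f:-3; rest ⊤}

Merge at B4: IN[B4] = OUT[B3] = {a: ⊤, b: 4, c: ⊤, d: ⊤, e: ⊤, f: -3}
Applying B4's transfer function to that IN value gives OUT[B4] (row B4 above).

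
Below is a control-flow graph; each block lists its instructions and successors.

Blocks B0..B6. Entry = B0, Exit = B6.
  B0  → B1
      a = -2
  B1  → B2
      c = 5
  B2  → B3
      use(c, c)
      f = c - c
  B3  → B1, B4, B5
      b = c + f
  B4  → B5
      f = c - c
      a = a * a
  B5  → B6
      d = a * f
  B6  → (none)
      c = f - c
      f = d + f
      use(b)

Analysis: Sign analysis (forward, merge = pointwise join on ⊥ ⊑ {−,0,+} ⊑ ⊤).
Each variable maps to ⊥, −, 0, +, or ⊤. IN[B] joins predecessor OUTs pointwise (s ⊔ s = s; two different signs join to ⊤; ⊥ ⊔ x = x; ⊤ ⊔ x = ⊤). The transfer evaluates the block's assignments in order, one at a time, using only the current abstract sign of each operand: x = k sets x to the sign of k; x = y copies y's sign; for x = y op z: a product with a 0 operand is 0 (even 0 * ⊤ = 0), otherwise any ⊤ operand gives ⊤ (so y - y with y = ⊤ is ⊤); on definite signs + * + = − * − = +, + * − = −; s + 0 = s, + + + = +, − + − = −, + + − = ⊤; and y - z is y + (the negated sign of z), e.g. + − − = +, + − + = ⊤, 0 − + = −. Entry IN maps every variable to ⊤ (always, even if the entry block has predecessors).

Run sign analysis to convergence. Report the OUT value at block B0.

Per-block solution:
  B0:   IN=(all ⊤)   OUT={a:-; rest ⊤}
  B1:   IN={a:-; rest ⊤}   OUT={a:-, c:+; rest ⊤}
  B2:   IN={a:-, c:+; rest ⊤}   OUT={a:-, c:+; rest ⊤}
  B3:   IN={a:-, c:+; rest ⊤}   OUT={a:-, c:+; rest ⊤}
  B4:   IN={a:-, c:+; rest ⊤}   OUT={a:+, c:+; rest ⊤}
  B5:   IN={c:+; rest ⊤}   OUT={c:+; rest ⊤}
  B6:   IN={c:+; rest ⊤}   OUT=(all ⊤)

B0 is the boundary node: IN[B0] = {a: ⊤, b: ⊤, c: ⊤, d: ⊤, e: ⊤, f: ⊤}
Applying B0's transfer function to that IN value gives OUT[B0] (row B0 above).

Answer: {a: -, b: ⊤, c: ⊤, d: ⊤, e: ⊤, f: ⊤}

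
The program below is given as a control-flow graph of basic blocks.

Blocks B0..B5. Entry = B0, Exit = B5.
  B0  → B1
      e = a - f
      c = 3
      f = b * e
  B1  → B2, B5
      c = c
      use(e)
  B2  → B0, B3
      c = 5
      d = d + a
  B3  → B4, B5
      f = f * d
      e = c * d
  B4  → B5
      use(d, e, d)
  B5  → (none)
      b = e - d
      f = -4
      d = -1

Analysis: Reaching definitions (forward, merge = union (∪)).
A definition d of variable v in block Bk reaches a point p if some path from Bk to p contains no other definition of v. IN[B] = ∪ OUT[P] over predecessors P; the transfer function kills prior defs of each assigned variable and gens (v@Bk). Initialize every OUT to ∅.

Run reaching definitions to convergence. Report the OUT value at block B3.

Converged values:
  B0:  IN={c@B2, d@B2, e@B0, f@B0}  OUT={c@B0, d@B2, e@B0, f@B0}
  B1:  IN={c@B0, d@B2, e@B0, f@B0}  OUT={c@B1, d@B2, e@B0, f@B0}
  B2:  IN={c@B1, d@B2, e@B0, f@B0}  OUT={c@B2, d@B2, e@B0, f@B0}
  B3:  IN={c@B2, d@B2, e@B0, f@B0}  OUT={c@B2, d@B2, e@B3, f@B3}
  B4:  IN={c@B2, d@B2, e@B3, f@B3}  OUT={c@B2, d@B2, e@B3, f@B3}
  B5:  IN={c@B1, c@B2, d@B2, e@B0, e@B3, f@B0, f@B3}  OUT={b@B5, c@B1, c@B2, d@B5, e@B0, e@B3, f@B5}

Merge at B3: IN[B3] = OUT[B2] = {c@B2, d@B2, e@B0, f@B0}
Applying B3's transfer function to that IN value gives OUT[B3] (row B3 above).

Answer: {c@B2, d@B2, e@B3, f@B3}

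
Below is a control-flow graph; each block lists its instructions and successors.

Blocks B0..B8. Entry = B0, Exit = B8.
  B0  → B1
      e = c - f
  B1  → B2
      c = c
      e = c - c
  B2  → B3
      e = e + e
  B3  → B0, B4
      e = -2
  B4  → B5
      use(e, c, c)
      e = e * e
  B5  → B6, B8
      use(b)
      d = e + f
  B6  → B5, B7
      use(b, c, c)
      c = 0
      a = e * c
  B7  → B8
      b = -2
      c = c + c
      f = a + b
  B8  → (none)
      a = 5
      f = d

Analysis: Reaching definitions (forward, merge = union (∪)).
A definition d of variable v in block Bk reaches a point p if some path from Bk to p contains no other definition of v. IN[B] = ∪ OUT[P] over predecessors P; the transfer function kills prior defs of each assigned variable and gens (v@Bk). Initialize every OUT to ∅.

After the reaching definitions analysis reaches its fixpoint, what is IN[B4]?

Answer: {c@B1, e@B3}

Derivation:
Converged values:
  B0: | IN={c@B1, e@B3} | OUT={c@B1, e@B0}
  B1: | IN={c@B1, e@B0} | OUT={c@B1, e@B1}
  B2: | IN={c@B1, e@B1} | OUT={c@B1, e@B2}
  B3: | IN={c@B1, e@B2} | OUT={c@B1, e@B3}
  B4: | IN={c@B1, e@B3} | OUT={c@B1, e@B4}
  B5: | IN={a@B6, c@B1, c@B6, d@B5, e@B4} | OUT={a@B6, c@B1, c@B6, d@B5, e@B4}
  B6: | IN={a@B6, c@B1, c@B6, d@B5, e@B4} | OUT={a@B6, c@B6, d@B5, e@B4}
  B7: | IN={a@B6, c@B6, d@B5, e@B4} | OUT={a@B6, b@B7, c@B7, d@B5, e@B4, f@B7}
  B8: | IN={a@B6, b@B7, c@B1, c@B6, c@B7, d@B5, e@B4, f@B7} | OUT={a@B8, b@B7, c@B1, c@B6, c@B7, d@B5, e@B4, f@B8}

Merge at B4: IN[B4] = OUT[B3] = {c@B1, e@B3}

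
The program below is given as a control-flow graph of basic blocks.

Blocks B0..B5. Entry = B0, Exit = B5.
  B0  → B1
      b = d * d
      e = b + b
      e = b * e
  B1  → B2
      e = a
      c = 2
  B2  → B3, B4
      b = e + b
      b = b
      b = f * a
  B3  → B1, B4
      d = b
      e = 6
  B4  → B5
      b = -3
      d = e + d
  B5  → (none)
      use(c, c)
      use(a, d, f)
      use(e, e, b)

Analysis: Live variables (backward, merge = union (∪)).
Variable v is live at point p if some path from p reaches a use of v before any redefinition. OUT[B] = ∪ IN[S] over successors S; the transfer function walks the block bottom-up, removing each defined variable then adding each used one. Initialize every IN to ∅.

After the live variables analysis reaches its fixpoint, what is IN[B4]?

Fixpoint table:
  B0:   IN={a, d, f}   OUT={a, b, d, f}
  B1:   IN={a, b, d, f}   OUT={a, b, c, d, e, f}
  B2:   IN={a, b, c, d, e, f}   OUT={a, b, c, d, e, f}
  B3:   IN={a, b, c, f}   OUT={a, b, c, d, e, f}
  B4:   IN={a, c, d, e, f}   OUT={a, b, c, d, e, f}
  B5:   IN={a, b, c, d, e, f}   OUT={}

Merge at B4: OUT[B4] = IN[B5] = {a, b, c, d, e, f}
Applying B4's transfer function to that OUT value gives IN[B4] (row B4 above).

Answer: {a, c, d, e, f}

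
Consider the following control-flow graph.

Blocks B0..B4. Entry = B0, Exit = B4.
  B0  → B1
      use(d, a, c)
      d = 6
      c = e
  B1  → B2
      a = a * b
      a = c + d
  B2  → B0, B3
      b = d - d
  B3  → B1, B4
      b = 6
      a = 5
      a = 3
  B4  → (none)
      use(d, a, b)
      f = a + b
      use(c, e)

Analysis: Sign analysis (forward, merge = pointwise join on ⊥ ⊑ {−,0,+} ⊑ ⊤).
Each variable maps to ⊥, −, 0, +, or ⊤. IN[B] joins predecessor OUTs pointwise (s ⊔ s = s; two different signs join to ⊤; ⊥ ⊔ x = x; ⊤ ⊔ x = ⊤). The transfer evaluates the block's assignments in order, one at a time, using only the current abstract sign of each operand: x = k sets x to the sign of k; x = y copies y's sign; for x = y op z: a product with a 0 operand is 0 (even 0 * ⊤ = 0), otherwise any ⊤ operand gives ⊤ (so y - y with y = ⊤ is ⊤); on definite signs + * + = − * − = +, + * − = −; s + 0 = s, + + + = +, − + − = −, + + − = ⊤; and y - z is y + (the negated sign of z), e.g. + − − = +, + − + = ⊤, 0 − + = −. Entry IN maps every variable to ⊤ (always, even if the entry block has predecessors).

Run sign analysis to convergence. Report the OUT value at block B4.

Converged values:
  B0:   IN=(all ⊤)   OUT={d:+; rest ⊤}
  B1:   IN={d:+; rest ⊤}   OUT={d:+; rest ⊤}
  B2:   IN={d:+; rest ⊤}   OUT={d:+; rest ⊤}
  B3:   IN={d:+; rest ⊤}   OUT={a:+, b:+, d:+; rest ⊤}
  B4:   IN={a:+, b:+, d:+; rest ⊤}   OUT={a:+, b:+, d:+, f:+; rest ⊤}

Merge at B4: IN[B4] = OUT[B3] = {a: +, b: +, c: ⊤, d: +, e: ⊤, f: ⊤}
Applying B4's transfer function to that IN value gives OUT[B4] (row B4 above).

Answer: {a: +, b: +, c: ⊤, d: +, e: ⊤, f: +}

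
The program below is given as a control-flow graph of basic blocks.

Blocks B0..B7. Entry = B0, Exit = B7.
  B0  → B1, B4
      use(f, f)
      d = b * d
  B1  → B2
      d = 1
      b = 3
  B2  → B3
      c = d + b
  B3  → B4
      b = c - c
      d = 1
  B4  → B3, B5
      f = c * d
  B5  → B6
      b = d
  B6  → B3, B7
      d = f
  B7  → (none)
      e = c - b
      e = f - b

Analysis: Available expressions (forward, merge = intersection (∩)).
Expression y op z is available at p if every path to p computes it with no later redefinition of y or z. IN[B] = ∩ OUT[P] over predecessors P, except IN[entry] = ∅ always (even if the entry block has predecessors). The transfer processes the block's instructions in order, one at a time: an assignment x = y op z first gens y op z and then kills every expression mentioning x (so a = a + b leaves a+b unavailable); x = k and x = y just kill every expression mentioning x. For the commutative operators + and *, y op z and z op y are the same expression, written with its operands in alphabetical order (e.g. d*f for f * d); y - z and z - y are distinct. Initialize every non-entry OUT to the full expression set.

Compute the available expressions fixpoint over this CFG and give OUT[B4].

Answer: {c*d}

Derivation:
Fixpoint table:
  B0:   IN={}   OUT={}
  B1:   IN={}   OUT={}
  B2:   IN={}   OUT={b+d}
  B3:   IN={}   OUT={c-c}
  B4:   IN={}   OUT={c*d}
  B5:   IN={c*d}   OUT={c*d}
  B6:   IN={c*d}   OUT={}
  B7:   IN={}   OUT={c-b, f-b}

Merge at B4: IN[B4] = OUT[B0] ∩ OUT[B3] = {}
Applying B4's transfer function to that IN value gives OUT[B4] (row B4 above).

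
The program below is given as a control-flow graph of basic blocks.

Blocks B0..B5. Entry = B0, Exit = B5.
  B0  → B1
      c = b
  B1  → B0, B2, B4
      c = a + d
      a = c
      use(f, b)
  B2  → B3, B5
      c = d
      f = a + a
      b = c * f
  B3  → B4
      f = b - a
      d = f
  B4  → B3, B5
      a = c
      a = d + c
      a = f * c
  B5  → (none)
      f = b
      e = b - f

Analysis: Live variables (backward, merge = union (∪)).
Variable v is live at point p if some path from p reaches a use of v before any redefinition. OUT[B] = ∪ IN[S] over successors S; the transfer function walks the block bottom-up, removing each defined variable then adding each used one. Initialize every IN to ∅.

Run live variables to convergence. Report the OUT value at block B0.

Answer: {a, b, d, f}

Trace:
Converged values:
  B0:  IN={a, b, d, f}  OUT={a, b, d, f}
  B1:  IN={a, b, d, f}  OUT={a, b, c, d, f}
  B2:  IN={a, d}  OUT={a, b, c}
  B3:  IN={a, b, c}  OUT={b, c, d, f}
  B4:  IN={b, c, d, f}  OUT={a, b, c}
  B5:  IN={b}  OUT={}

Merge at B0: OUT[B0] = IN[B1] = {a, b, d, f}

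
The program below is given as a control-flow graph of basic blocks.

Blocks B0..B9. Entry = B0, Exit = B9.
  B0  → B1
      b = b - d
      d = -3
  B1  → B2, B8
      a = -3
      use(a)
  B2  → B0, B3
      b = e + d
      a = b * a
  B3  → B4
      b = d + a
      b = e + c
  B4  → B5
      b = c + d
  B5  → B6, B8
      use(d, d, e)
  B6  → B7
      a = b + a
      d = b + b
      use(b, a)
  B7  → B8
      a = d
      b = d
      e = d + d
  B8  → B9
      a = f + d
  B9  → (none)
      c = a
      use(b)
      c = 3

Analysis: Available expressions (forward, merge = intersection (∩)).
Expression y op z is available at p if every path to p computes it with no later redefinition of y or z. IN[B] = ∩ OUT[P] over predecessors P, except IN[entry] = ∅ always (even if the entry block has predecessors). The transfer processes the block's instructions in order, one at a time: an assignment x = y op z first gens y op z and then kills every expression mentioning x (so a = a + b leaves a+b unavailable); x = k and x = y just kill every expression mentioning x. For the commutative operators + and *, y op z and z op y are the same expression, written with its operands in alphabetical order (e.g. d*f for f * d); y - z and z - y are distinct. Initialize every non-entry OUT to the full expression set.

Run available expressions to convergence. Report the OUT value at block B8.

Converged values:
  B0: | IN={} | OUT={}
  B1: | IN={} | OUT={}
  B2: | IN={} | OUT={d+e}
  B3: | IN={d+e} | OUT={a+d, c+e, d+e}
  B4: | IN={a+d, c+e, d+e} | OUT={a+d, c+d, c+e, d+e}
  B5: | IN={a+d, c+d, c+e, d+e} | OUT={a+d, c+d, c+e, d+e}
  B6: | IN={a+d, c+d, c+e, d+e} | OUT={b+b, c+e}
  B7: | IN={b+b, c+e} | OUT={d+d}
  B8: | IN={} | OUT={d+f}
  B9: | IN={d+f} | OUT={d+f}

Merge at B8: IN[B8] = OUT[B1] ∩ OUT[B5] ∩ OUT[B7] = {}
Applying B8's transfer function to that IN value gives OUT[B8] (row B8 above).

Answer: {d+f}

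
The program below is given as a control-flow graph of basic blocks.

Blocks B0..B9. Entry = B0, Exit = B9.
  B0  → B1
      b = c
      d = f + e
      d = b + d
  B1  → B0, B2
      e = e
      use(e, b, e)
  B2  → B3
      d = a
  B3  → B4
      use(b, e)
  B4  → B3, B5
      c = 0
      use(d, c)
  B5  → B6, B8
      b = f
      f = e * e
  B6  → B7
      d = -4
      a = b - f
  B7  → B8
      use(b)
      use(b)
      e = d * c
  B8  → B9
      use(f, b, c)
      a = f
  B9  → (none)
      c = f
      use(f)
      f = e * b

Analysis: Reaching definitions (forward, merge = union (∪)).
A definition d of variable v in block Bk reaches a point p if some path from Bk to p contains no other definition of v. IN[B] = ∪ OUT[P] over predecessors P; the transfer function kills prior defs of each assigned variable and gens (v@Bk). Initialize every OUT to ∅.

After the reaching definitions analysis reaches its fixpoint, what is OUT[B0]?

Answer: {b@B0, d@B0, e@B1}

Derivation:
Converged values:
  B0: | IN={b@B0, d@B0, e@B1} | OUT={b@B0, d@B0, e@B1}
  B1: | IN={b@B0, d@B0, e@B1} | OUT={b@B0, d@B0, e@B1}
  B2: | IN={b@B0, d@B0, e@B1} | OUT={b@B0, d@B2, e@B1}
  B3: | IN={b@B0, c@B4, d@B2, e@B1} | OUT={b@B0, c@B4, d@B2, e@B1}
  B4: | IN={b@B0, c@B4, d@B2, e@B1} | OUT={b@B0, c@B4, d@B2, e@B1}
  B5: | IN={b@B0, c@B4, d@B2, e@B1} | OUT={b@B5, c@B4, d@B2, e@B1, f@B5}
  B6: | IN={b@B5, c@B4, d@B2, e@B1, f@B5} | OUT={a@B6, b@B5, c@B4, d@B6, e@B1, f@B5}
  B7: | IN={a@B6, b@B5, c@B4, d@B6, e@B1, f@B5} | OUT={a@B6, b@B5, c@B4, d@B6, e@B7, f@B5}
  B8: | IN={a@B6, b@B5, c@B4, d@B2, d@B6, e@B1, e@B7, f@B5} | OUT={a@B8, b@B5, c@B4, d@B2, d@B6, e@B1, e@B7, f@B5}
  B9: | IN={a@B8, b@B5, c@B4, d@B2, d@B6, e@B1, e@B7, f@B5} | OUT={a@B8, b@B5, c@B9, d@B2, d@B6, e@B1, e@B7, f@B9}

Merge at B0 (entry node, so the boundary value {} is joined with the incoming edge(s)): IN[B0] = {} ⊔ OUT[B1] = {b@B0, d@B0, e@B1}
Applying B0's transfer function to that IN value gives OUT[B0] (row B0 above).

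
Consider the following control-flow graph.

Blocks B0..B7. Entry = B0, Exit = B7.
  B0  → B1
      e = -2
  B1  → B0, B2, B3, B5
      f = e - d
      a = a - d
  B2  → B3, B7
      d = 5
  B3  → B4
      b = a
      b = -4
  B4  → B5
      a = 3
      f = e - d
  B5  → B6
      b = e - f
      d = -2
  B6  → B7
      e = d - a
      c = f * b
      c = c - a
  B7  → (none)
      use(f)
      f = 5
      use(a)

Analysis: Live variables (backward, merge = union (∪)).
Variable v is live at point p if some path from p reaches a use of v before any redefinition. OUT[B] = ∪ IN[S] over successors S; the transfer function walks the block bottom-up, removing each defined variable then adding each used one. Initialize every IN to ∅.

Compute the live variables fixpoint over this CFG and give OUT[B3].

Converged values:
  B0:  IN={a, d}  OUT={a, d, e}
  B1:  IN={a, d, e}  OUT={a, d, e, f}
  B2:  IN={a, e, f}  OUT={a, d, e, f}
  B3:  IN={a, d, e}  OUT={d, e}
  B4:  IN={d, e}  OUT={a, e, f}
  B5:  IN={a, e, f}  OUT={a, b, d, f}
  B6:  IN={a, b, d, f}  OUT={a, f}
  B7:  IN={a, f}  OUT={}

Merge at B3: OUT[B3] = IN[B4] = {d, e}

Answer: {d, e}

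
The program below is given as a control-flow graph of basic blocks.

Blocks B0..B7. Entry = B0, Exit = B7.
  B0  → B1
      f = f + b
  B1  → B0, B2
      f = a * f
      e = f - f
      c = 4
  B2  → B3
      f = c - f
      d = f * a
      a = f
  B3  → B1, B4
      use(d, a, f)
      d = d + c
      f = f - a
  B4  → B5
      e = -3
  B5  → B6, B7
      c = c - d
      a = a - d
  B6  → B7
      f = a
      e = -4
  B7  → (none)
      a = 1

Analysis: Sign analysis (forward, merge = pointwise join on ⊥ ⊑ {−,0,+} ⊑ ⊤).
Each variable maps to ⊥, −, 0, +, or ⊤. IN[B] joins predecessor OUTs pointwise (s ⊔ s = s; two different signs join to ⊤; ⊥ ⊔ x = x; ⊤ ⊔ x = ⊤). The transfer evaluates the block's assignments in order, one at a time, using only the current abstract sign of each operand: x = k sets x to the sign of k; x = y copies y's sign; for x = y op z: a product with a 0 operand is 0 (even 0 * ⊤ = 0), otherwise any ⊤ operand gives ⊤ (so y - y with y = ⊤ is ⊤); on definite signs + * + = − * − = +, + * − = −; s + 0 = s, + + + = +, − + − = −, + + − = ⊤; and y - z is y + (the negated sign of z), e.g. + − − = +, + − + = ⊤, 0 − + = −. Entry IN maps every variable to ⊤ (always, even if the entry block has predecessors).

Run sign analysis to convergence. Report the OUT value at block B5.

Per-block solution:
  B0: | IN=(all ⊤) | OUT=(all ⊤)
  B1: | IN=(all ⊤) | OUT={c:+; rest ⊤}
  B2: | IN={c:+; rest ⊤} | OUT={c:+; rest ⊤}
  B3: | IN={c:+; rest ⊤} | OUT={c:+; rest ⊤}
  B4: | IN={c:+; rest ⊤} | OUT={c:+, e:-; rest ⊤}
  B5: | IN={c:+, e:-; rest ⊤} | OUT={e:-; rest ⊤}
  B6: | IN={e:-; rest ⊤} | OUT={e:-; rest ⊤}
  B7: | IN={e:-; rest ⊤} | OUT={a:+, e:-; rest ⊤}

Merge at B5: IN[B5] = OUT[B4] = {a: ⊤, b: ⊤, c: +, d: ⊤, e: -, f: ⊤}
Applying B5's transfer function to that IN value gives OUT[B5] (row B5 above).

Answer: {a: ⊤, b: ⊤, c: ⊤, d: ⊤, e: -, f: ⊤}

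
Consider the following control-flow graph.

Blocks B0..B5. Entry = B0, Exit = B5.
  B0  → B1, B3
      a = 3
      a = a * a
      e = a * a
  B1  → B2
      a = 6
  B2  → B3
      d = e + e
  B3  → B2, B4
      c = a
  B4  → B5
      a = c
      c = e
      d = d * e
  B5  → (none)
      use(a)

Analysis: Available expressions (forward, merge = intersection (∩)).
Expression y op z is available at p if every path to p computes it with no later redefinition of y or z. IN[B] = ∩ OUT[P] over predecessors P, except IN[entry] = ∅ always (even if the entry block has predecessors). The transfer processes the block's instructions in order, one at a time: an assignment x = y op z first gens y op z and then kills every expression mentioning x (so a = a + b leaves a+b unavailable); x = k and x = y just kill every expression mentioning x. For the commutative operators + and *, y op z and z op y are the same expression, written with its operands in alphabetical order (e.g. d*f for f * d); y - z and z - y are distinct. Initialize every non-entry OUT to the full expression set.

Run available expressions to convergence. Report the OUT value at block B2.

Answer: {e+e}

Derivation:
Fixpoint table:
  B0:   IN={}   OUT={a*a}
  B1:   IN={a*a}   OUT={}
  B2:   IN={}   OUT={e+e}
  B3:   IN={}   OUT={}
  B4:   IN={}   OUT={}
  B5:   IN={}   OUT={}

Merge at B2: IN[B2] = OUT[B1] ∩ OUT[B3] = {}
Applying B2's transfer function to that IN value gives OUT[B2] (row B2 above).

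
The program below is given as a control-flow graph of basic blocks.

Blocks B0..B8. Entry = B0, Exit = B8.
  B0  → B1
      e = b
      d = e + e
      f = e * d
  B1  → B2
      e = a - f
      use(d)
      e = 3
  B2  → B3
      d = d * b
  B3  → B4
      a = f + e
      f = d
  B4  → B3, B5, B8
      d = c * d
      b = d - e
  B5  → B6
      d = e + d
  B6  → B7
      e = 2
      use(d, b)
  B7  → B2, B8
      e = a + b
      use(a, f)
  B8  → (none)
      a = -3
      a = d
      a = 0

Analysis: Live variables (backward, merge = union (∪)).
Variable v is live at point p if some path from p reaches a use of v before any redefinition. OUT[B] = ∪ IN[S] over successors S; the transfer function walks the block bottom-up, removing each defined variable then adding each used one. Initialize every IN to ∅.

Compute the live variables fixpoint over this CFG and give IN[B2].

Per-block solution:
  B0: | IN={a, b, c} | OUT={a, b, c, d, f}
  B1: | IN={a, b, c, d, f} | OUT={b, c, d, e, f}
  B2: | IN={b, c, d, e, f} | OUT={c, d, e, f}
  B3: | IN={c, d, e, f} | OUT={a, c, d, e, f}
  B4: | IN={a, c, d, e, f} | OUT={a, b, c, d, e, f}
  B5: | IN={a, b, c, d, e, f} | OUT={a, b, c, d, f}
  B6: | IN={a, b, c, d, f} | OUT={a, b, c, d, f}
  B7: | IN={a, b, c, d, f} | OUT={b, c, d, e, f}
  B8: | IN={d} | OUT={}

Merge at B2: OUT[B2] = IN[B3] = {c, d, e, f}
Applying B2's transfer function to that OUT value gives IN[B2] (row B2 above).

Answer: {b, c, d, e, f}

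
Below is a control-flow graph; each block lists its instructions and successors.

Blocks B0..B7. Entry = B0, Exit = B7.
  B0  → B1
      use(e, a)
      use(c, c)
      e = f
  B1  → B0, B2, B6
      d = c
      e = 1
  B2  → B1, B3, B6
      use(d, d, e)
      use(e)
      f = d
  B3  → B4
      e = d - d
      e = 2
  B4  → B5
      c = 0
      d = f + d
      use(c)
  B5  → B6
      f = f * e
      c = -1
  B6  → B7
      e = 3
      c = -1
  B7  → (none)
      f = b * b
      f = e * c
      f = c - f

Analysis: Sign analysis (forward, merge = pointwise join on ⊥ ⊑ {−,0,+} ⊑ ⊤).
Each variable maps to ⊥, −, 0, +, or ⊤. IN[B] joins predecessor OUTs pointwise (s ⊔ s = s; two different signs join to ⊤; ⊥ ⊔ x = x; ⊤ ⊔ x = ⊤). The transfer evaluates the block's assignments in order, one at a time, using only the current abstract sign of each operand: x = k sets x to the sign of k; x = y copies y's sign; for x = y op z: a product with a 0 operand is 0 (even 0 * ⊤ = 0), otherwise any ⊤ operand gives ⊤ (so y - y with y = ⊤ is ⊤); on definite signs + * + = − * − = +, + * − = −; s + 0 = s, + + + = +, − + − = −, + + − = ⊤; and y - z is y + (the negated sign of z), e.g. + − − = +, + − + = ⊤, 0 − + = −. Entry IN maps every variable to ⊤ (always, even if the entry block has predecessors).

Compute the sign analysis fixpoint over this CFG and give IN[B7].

Converged values:
  B0:  IN=(all ⊤)  OUT=(all ⊤)
  B1:  IN=(all ⊤)  OUT={e:+; rest ⊤}
  B2:  IN={e:+; rest ⊤}  OUT={e:+; rest ⊤}
  B3:  IN={e:+; rest ⊤}  OUT={e:+; rest ⊤}
  B4:  IN={e:+; rest ⊤}  OUT={c:0, e:+; rest ⊤}
  B5:  IN={c:0, e:+; rest ⊤}  OUT={c:-, e:+; rest ⊤}
  B6:  IN={e:+; rest ⊤}  OUT={c:-, e:+; rest ⊤}
  B7:  IN={c:-, e:+; rest ⊤}  OUT={c:-, e:+; rest ⊤}

Merge at B7: IN[B7] = OUT[B6] = {a: ⊤, b: ⊤, c: -, d: ⊤, e: +, f: ⊤}

Answer: {a: ⊤, b: ⊤, c: -, d: ⊤, e: +, f: ⊤}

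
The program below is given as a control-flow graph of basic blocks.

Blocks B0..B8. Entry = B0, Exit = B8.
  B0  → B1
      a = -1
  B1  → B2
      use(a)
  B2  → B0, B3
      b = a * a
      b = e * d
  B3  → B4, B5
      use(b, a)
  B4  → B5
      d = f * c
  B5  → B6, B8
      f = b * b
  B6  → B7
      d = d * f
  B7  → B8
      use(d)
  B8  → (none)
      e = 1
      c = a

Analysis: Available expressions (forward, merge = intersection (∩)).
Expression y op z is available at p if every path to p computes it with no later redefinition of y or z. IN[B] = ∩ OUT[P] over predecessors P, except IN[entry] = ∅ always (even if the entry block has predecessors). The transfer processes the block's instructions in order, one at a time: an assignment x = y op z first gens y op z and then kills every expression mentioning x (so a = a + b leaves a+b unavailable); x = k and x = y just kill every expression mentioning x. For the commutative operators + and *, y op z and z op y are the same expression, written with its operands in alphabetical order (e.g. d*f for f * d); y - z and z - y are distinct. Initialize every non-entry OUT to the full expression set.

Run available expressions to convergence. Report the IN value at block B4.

Answer: {a*a, d*e}

Derivation:
Per-block solution:
  B0:  IN={}  OUT={}
  B1:  IN={}  OUT={}
  B2:  IN={}  OUT={a*a, d*e}
  B3:  IN={a*a, d*e}  OUT={a*a, d*e}
  B4:  IN={a*a, d*e}  OUT={a*a, c*f}
  B5:  IN={a*a}  OUT={a*a, b*b}
  B6:  IN={a*a, b*b}  OUT={a*a, b*b}
  B7:  IN={a*a, b*b}  OUT={a*a, b*b}
  B8:  IN={a*a, b*b}  OUT={a*a, b*b}

Merge at B4: IN[B4] = OUT[B3] = {a*a, d*e}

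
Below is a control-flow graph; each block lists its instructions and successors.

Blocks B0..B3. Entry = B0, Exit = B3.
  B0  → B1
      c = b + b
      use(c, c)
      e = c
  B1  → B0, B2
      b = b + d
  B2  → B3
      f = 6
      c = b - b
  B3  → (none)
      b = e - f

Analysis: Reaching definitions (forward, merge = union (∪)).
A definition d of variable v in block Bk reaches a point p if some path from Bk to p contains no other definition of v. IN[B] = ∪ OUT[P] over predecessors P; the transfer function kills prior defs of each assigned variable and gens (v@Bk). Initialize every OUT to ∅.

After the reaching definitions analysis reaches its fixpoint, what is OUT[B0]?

Fixpoint table:
  B0:   IN={b@B1, c@B0, e@B0}   OUT={b@B1, c@B0, e@B0}
  B1:   IN={b@B1, c@B0, e@B0}   OUT={b@B1, c@B0, e@B0}
  B2:   IN={b@B1, c@B0, e@B0}   OUT={b@B1, c@B2, e@B0, f@B2}
  B3:   IN={b@B1, c@B2, e@B0, f@B2}   OUT={b@B3, c@B2, e@B0, f@B2}

Merge at B0 (entry node, so the boundary value {} is joined with the incoming edge(s)): IN[B0] = {} ⊔ OUT[B1] = {b@B1, c@B0, e@B0}
Applying B0's transfer function to that IN value gives OUT[B0] (row B0 above).

Answer: {b@B1, c@B0, e@B0}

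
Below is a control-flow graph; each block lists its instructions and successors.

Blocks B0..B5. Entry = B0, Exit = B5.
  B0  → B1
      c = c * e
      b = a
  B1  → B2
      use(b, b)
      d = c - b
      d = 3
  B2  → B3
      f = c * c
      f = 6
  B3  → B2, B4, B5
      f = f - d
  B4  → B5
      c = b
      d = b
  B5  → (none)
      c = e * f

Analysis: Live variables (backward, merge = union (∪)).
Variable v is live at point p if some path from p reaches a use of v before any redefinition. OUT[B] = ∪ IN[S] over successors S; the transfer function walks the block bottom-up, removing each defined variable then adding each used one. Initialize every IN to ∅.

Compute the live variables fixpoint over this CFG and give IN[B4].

Converged values:
  B0:  IN={a, c, e}  OUT={b, c, e}
  B1:  IN={b, c, e}  OUT={b, c, d, e}
  B2:  IN={b, c, d, e}  OUT={b, c, d, e, f}
  B3:  IN={b, c, d, e, f}  OUT={b, c, d, e, f}
  B4:  IN={b, e, f}  OUT={e, f}
  B5:  IN={e, f}  OUT={}

Merge at B4: OUT[B4] = IN[B5] = {e, f}
Applying B4's transfer function to that OUT value gives IN[B4] (row B4 above).

Answer: {b, e, f}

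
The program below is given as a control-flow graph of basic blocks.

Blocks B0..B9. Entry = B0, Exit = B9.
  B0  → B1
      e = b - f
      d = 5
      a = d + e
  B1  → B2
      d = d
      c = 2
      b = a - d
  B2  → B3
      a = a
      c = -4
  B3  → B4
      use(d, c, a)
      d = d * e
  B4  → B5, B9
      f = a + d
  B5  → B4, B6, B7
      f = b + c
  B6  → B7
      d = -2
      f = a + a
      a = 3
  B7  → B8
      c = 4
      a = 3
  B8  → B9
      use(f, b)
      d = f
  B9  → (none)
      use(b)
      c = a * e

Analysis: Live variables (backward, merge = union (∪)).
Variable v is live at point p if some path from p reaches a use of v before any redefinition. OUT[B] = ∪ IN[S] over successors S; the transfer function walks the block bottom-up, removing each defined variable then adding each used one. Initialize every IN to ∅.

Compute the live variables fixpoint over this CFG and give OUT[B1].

Per-block solution:
  B0: | IN={b, f} | OUT={a, d, e}
  B1: | IN={a, d, e} | OUT={a, b, d, e}
  B2: | IN={a, b, d, e} | OUT={a, b, c, d, e}
  B3: | IN={a, b, c, d, e} | OUT={a, b, c, d, e}
  B4: | IN={a, b, c, d, e} | OUT={a, b, c, d, e}
  B5: | IN={a, b, c, d, e} | OUT={a, b, c, d, e, f}
  B6: | IN={a, b, e} | OUT={b, e, f}
  B7: | IN={b, e, f} | OUT={a, b, e, f}
  B8: | IN={a, b, e, f} | OUT={a, b, e}
  B9: | IN={a, b, e} | OUT={}

Merge at B1: OUT[B1] = IN[B2] = {a, b, d, e}

Answer: {a, b, d, e}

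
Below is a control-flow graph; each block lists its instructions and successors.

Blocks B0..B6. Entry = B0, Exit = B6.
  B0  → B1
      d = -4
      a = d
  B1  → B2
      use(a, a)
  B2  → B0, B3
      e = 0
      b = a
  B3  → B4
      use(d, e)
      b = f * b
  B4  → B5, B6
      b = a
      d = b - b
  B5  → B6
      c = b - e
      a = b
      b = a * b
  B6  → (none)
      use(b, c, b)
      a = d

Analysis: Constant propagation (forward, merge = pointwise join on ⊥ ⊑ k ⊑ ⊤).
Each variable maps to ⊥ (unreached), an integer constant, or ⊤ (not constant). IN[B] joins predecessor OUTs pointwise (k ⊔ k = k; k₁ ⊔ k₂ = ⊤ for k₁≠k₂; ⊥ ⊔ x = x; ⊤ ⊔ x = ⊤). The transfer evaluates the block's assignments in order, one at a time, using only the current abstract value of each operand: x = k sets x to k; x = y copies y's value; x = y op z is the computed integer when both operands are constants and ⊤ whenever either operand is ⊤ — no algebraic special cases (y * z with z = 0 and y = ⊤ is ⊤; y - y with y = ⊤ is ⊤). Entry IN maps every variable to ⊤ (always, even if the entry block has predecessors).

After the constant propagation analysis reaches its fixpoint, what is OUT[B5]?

Fixpoint table:
  B0: | IN=(all ⊤) | OUT={a:-4, d:-4; rest ⊤}
  B1: | IN={a:-4, d:-4; rest ⊤} | OUT={a:-4, d:-4; rest ⊤}
  B2: | IN={a:-4, d:-4; rest ⊤} | OUT={a:-4, b:-4, d:-4, e:0; rest ⊤}
  B3: | IN={a:-4, b:-4, d:-4, e:0; rest ⊤} | OUT={a:-4, d:-4, e:0; rest ⊤}
  B4: | IN={a:-4, d:-4, e:0; rest ⊤} | OUT={a:-4, b:-4, d:0, e:0; rest ⊤}
  B5: | IN={a:-4, b:-4, d:0, e:0; rest ⊤} | OUT={a:-4, b:16, c:-4, d:0, e:0; rest ⊤}
  B6: | IN={a:-4, d:0, e:0; rest ⊤} | OUT={a:0, d:0, e:0; rest ⊤}

Merge at B5: IN[B5] = OUT[B4] = {a: -4, b: -4, c: ⊤, d: 0, e: 0, f: ⊤}
Applying B5's transfer function to that IN value gives OUT[B5] (row B5 above).

Answer: {a: -4, b: 16, c: -4, d: 0, e: 0, f: ⊤}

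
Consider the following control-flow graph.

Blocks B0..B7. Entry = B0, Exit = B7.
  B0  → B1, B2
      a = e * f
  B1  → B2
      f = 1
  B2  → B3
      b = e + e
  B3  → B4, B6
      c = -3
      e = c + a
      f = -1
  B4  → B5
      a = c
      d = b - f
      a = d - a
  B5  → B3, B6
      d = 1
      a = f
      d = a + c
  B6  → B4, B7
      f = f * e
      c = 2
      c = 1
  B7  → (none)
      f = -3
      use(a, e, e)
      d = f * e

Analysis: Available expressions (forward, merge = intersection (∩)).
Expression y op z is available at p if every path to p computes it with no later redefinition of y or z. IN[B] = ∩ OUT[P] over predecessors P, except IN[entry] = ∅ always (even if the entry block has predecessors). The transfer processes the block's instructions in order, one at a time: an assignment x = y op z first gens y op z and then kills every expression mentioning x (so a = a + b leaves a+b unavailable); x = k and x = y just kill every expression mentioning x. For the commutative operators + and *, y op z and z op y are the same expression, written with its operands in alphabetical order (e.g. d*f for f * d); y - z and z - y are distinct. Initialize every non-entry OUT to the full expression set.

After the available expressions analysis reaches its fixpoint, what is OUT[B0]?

Fixpoint table:
  B0:  IN={}  OUT={e*f}
  B1:  IN={e*f}  OUT={}
  B2:  IN={}  OUT={e+e}
  B3:  IN={}  OUT={a+c}
  B4:  IN={}  OUT={b-f}
  B5:  IN={b-f}  OUT={a+c, b-f}
  B6:  IN={a+c}  OUT={}
  B7:  IN={}  OUT={e*f}

B0 is the boundary node: IN[B0] = {}
Applying B0's transfer function to that IN value gives OUT[B0] (row B0 above).

Answer: {e*f}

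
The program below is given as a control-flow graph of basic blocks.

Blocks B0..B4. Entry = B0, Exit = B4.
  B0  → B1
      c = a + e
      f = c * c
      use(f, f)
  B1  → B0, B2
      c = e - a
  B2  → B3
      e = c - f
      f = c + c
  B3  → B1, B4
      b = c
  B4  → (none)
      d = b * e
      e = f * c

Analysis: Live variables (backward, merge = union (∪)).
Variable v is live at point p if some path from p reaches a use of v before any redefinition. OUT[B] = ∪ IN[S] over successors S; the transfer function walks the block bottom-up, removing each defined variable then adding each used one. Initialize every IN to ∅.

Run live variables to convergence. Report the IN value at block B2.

Answer: {a, c, f}

Derivation:
Fixpoint table:
  B0:   IN={a, e}   OUT={a, e, f}
  B1:   IN={a, e, f}   OUT={a, c, e, f}
  B2:   IN={a, c, f}   OUT={a, c, e, f}
  B3:   IN={a, c, e, f}   OUT={a, b, c, e, f}
  B4:   IN={b, c, e, f}   OUT={}

Merge at B2: OUT[B2] = IN[B3] = {a, c, e, f}
Applying B2's transfer function to that OUT value gives IN[B2] (row B2 above).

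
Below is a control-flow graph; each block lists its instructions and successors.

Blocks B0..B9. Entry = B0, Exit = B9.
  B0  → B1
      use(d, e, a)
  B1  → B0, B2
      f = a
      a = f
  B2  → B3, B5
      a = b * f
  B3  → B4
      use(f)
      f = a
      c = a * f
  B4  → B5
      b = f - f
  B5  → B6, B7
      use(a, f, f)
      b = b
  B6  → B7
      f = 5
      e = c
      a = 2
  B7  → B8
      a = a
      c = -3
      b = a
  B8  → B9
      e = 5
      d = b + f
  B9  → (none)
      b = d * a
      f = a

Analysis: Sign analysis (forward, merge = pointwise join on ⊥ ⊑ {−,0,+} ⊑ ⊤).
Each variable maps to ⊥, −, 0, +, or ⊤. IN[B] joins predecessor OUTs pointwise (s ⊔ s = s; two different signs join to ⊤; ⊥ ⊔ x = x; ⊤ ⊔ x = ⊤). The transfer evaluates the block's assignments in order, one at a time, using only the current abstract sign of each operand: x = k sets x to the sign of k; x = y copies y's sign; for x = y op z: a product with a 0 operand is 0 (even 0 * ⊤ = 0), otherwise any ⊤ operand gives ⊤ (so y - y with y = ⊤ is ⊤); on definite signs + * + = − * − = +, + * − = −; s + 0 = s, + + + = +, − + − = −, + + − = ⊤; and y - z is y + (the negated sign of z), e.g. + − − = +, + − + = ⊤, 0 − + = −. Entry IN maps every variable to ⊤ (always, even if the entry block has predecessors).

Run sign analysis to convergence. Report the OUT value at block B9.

Converged values:
  B0: | IN=(all ⊤) | OUT=(all ⊤)
  B1: | IN=(all ⊤) | OUT=(all ⊤)
  B2: | IN=(all ⊤) | OUT=(all ⊤)
  B3: | IN=(all ⊤) | OUT=(all ⊤)
  B4: | IN=(all ⊤) | OUT=(all ⊤)
  B5: | IN=(all ⊤) | OUT=(all ⊤)
  B6: | IN=(all ⊤) | OUT={a:+, f:+; rest ⊤}
  B7: | IN=(all ⊤) | OUT={c:-; rest ⊤}
  B8: | IN={c:-; rest ⊤} | OUT={c:-, e:+; rest ⊤}
  B9: | IN={c:-, e:+; rest ⊤} | OUT={c:-, e:+; rest ⊤}

Merge at B9: IN[B9] = OUT[B8] = {a: ⊤, b: ⊤, c: -, d: ⊤, e: +, f: ⊤}
Applying B9's transfer function to that IN value gives OUT[B9] (row B9 above).

Answer: {a: ⊤, b: ⊤, c: -, d: ⊤, e: +, f: ⊤}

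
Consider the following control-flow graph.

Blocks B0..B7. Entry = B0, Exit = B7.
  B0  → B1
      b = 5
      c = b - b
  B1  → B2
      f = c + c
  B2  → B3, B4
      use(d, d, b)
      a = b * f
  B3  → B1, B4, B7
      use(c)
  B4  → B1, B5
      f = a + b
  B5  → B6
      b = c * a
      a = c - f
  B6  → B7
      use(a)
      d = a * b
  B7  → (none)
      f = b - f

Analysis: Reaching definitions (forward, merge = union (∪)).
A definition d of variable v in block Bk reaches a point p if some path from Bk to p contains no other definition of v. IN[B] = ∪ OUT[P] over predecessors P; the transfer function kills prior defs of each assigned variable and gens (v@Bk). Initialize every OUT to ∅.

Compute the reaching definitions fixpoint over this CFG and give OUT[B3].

Answer: {a@B2, b@B0, c@B0, f@B1}

Trace:
Converged values:
  B0: | IN={} | OUT={b@B0, c@B0}
  B1: | IN={a@B2, b@B0, c@B0, f@B1, f@B4} | OUT={a@B2, b@B0, c@B0, f@B1}
  B2: | IN={a@B2, b@B0, c@B0, f@B1} | OUT={a@B2, b@B0, c@B0, f@B1}
  B3: | IN={a@B2, b@B0, c@B0, f@B1} | OUT={a@B2, b@B0, c@B0, f@B1}
  B4: | IN={a@B2, b@B0, c@B0, f@B1} | OUT={a@B2, b@B0, c@B0, f@B4}
  B5: | IN={a@B2, b@B0, c@B0, f@B4} | OUT={a@B5, b@B5, c@B0, f@B4}
  B6: | IN={a@B5, b@B5, c@B0, f@B4} | OUT={a@B5, b@B5, c@B0, d@B6, f@B4}
  B7: | IN={a@B2, a@B5, b@B0, b@B5, c@B0, d@B6, f@B1, f@B4} | OUT={a@B2, a@B5, b@B0, b@B5, c@B0, d@B6, f@B7}

Merge at B3: IN[B3] = OUT[B2] = {a@B2, b@B0, c@B0, f@B1}
Applying B3's transfer function to that IN value gives OUT[B3] (row B3 above).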